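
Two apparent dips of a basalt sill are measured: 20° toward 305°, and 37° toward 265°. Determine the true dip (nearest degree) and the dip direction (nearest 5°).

Represent each trace as a vector plunging at its apparent dip toward its trend (east-north-up frame): v₁ = (-0.770, 0.539, -0.342), v₂ = (-0.796, -0.070, -0.602).
The plane normal is n = v₁ × v₂ ∝ (-0.348, -0.191, 0.482).
tan δ = √(n_x²+n_y²)/n_z = 0.397/0.482, so δ = 39.5°.
The horizontal component of n points toward azimuth atan2(n_x, n_y) = 241°, the dip direction.

true dip 39°, dip direction 240°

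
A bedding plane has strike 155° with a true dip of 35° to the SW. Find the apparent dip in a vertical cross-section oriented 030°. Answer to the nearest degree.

Angle between strike (155°) and section (030°): β = 55°.
tan α = tan 35° × sin 55° = 0.7002 × 0.8192 = 0.5736
α = arctan(0.5736) = 29.84°

30°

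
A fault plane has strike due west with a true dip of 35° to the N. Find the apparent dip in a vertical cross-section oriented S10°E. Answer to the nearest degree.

The strike is due west and the section trends S10°E; the acute angle between them is β = 80°.
tan α = tan 35° × sin 80° = 0.7002 × 0.9848 = 0.6896
α = arctan(0.6896) = 34.59°

35°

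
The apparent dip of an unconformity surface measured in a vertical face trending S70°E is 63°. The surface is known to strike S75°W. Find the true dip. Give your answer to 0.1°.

The section is 35° from the strike.
tan δ = tan α / sin β = tan 63° / sin 35° = 1.9626 / 0.5736 = 3.4217
δ = arctan(3.4217) = 73.71°

73.7°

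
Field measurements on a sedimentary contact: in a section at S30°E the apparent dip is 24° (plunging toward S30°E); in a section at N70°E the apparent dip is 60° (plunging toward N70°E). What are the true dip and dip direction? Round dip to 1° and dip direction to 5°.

The two traces are lines in the plane: v₁ = (sin 150°·cos 24°, cos 150°·cos 24°, −sin 24°), v₂ = (sin 70°·cos 60°, cos 70°·cos 60°, −sin 60°).
The plane normal is n = v₁ × v₂ ∝ (0.755, 0.204, 0.450).
True dip = arccos(n_z / |n|) = arccos(0.4987) = 60.1°.
The horizontal component of n points toward azimuth atan2(n_x, n_y) = 75°, the dip direction.

true dip 60°, dip direction 075°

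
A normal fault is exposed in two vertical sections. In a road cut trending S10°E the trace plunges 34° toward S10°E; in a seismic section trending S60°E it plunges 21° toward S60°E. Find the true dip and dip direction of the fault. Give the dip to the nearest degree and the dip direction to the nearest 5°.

true dip 34°, dip direction 175°

Each apparent-dip line lies in the plane. As unit vectors (x east, y north, z up), v₁ plunges 34°→S10°E and v₂ plunges 21°→S60°E.
The plane normal is n = v₁ × v₂ ∝ (0.032, -0.401, 0.593).
Dip δ = arctan(|n_h|/n_z) = arctan(0.402/0.593) = 34.1°.
Dip direction = atan2(0.032, -0.401) = 175° (azimuth of n's horizontal projection).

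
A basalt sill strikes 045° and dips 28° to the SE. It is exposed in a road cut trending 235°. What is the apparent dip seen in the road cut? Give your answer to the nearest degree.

Angle between strike (045°) and section (235°): β = 10°.
tan α = tan 28° × sin 10° = 0.5317 × 0.1736 = 0.0923
α = arctan(0.0923) = 5.28°

5°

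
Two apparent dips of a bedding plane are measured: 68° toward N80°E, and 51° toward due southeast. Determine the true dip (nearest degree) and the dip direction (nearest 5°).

true dip 68°, dip direction 075°

The two traces are lines in the plane: v₁ = (sin 80°·cos 68°, cos 80°·cos 68°, −sin 68°), v₂ = (sin 135°·cos 51°, cos 135°·cos 51°, −sin 51°).
n = v₁ × v₂ = (0.463, 0.126, 0.193) (taken with n_z > 0).
True dip = arccos(n_z / |n|) = arccos(0.3733) = 68.1°.
The horizontal component of n points toward azimuth atan2(n_x, n_y) = 75°, the dip direction.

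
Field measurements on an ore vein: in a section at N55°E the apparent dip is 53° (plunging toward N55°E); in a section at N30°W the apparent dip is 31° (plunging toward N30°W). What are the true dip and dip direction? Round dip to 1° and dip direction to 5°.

true dip 55°, dip direction 035°

The two traces are lines in the plane: v₁ = (sin 55°·cos 53°, cos 55°·cos 53°, −sin 53°), v₂ = (sin 330°·cos 31°, cos 330°·cos 31°, −sin 31°).
The plane normal is n = v₁ × v₂ ∝ (0.415, 0.596, 0.514).
Dip δ = arctan(|n_h|/n_z) = arctan(0.726/0.514) = 54.7°.
Dip direction = azimuth of (n_x, n_y) = atan2(0.415, 0.596) = 35°.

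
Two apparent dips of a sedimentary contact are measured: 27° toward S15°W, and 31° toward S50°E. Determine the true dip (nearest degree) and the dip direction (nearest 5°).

true dip 34°, dip direction 155°

Represent each trace as a vector plunging at its apparent dip toward its trend (east-north-up frame): v₁ = (-0.231, -0.861, -0.454), v₂ = (0.657, -0.551, -0.515).
n = v₁ × v₂ = (0.193, -0.417, 0.692) (taken with n_z > 0).
tan δ = √(n_x²+n_y²)/n_z = 0.459/0.692, so δ = 33.6°.
Dip direction = atan2(0.193, -0.417) = 155° (azimuth of n's horizontal projection).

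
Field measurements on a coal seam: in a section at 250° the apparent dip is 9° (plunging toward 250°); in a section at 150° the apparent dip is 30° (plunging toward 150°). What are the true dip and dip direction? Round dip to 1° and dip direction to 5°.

Represent each trace as a vector plunging at its apparent dip toward its trend (east-north-up frame): v₁ = (-0.928, -0.338, -0.156), v₂ = (0.433, -0.750, -0.500).
The plane normal is n = v₁ × v₂ ∝ (0.052, -0.532, 0.842).
True dip = arccos(n_z / |n|) = arccos(0.8445) = 32.4°.
Dip direction = atan2(0.052, -0.532) = 174° (azimuth of n's horizontal projection).

true dip 32°, dip direction 175°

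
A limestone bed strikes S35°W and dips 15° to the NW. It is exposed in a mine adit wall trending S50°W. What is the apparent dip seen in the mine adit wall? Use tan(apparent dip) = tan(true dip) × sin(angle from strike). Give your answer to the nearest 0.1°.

4.0°

The strike is S35°W and the section trends S50°W; the acute angle between them is β = 15°.
tan α = tan 15° × sin 15° = 0.2679 × 0.2588 = 0.0694
apparent dip = arctan 0.0694 = 3.97°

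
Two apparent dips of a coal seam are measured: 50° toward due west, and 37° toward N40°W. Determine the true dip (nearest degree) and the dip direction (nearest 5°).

true dip 50°, dip direction 270°

Represent each trace as a vector plunging at its apparent dip toward its trend (east-north-up frame): v₁ = (-0.643, -0.000, -0.766), v₂ = (-0.513, 0.612, -0.602).
n = v₁ × v₂ = (-0.469, -0.006, 0.393) (taken with n_z > 0).
True dip = arccos(n_z / |n|) = arccos(0.6428) = 50.0°.
Dip direction = atan2(-0.469, -0.006) = 269° (azimuth of n's horizontal projection).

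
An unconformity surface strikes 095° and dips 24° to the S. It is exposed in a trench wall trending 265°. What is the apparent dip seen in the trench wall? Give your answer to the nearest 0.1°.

Angle between strike (095°) and section (265°): β = 10°.
tan(apparent dip) = tan 24° · sin 10° = 0.0773
α = arctan(0.0773) = 4.42°

4.4°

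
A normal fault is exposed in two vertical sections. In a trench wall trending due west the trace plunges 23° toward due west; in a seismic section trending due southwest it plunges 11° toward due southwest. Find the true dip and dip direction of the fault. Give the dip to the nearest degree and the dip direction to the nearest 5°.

The two traces are lines in the plane: v₁ = (sin 270°·cos 23°, cos 270°·cos 23°, −sin 23°), v₂ = (sin 225°·cos 11°, cos 225°·cos 11°, −sin 11°).
n = v₁ × v₂ = (-0.271, 0.096, 0.639) (taken with n_z > 0).
tan δ = √(n_x²+n_y²)/n_z = 0.288/0.639, so δ = 24.2°.
Dip direction = atan2(-0.271, 0.096) = 289° (azimuth of n's horizontal projection).

true dip 24°, dip direction 290°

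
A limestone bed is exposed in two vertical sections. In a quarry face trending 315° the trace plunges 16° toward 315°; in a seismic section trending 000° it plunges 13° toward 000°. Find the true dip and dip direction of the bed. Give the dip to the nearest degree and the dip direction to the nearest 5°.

Represent each trace as a vector plunging at its apparent dip toward its trend (east-north-up frame): v₁ = (-0.680, 0.680, -0.276), v₂ = (0.000, 0.974, -0.225).
Cross product v₁ × v₂ gives the pole to the plane: n ∝ (-0.116, 0.153, 0.662).
True dip = arccos(n_z / |n|) = arccos(0.9606) = 16.1°.
The horizontal component of n points toward azimuth atan2(n_x, n_y) = 323°, the dip direction.

true dip 16°, dip direction 325°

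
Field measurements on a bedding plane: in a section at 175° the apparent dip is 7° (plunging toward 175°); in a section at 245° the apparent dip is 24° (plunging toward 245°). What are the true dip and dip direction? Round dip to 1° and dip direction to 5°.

Each apparent-dip line lies in the plane. As unit vectors (x east, y north, z up), v₁ plunges 7°→175° and v₂ plunges 24°→245°.
The plane normal is n = v₁ × v₂ ∝ (-0.355, -0.136, 0.852).
True dip = arccos(n_z / |n|) = arccos(0.9132) = 24.1°.
Dip direction = azimuth of (n_x, n_y) = atan2(-0.355, -0.136) = 249°.

true dip 24°, dip direction 250°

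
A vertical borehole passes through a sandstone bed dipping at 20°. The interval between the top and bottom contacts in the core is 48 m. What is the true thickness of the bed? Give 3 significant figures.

True thickness t = h · cos(dip) = 48 × cos 20°
t = 48 × 0.9397 = 45.105 m

45.1 m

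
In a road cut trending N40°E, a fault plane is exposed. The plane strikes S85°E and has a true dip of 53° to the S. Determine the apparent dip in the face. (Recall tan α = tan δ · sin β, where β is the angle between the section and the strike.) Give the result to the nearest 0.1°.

The strike is S85°E and the section trends N40°E; the acute angle between them is β = 55°.
tan(apparent dip) = tan 53° · sin 55° = 1.0871
apparent dip = arctan 1.0871 = 47.39°

47.4°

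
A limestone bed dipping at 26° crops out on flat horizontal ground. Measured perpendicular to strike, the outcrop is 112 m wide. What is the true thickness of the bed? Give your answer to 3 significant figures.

49.1 m

True thickness t = w · sin(dip) = 112 × sin 26°
t = 112 × 0.4384 = 49.098 m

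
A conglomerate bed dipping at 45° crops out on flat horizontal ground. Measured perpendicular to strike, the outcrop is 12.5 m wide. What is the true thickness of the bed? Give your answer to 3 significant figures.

True thickness t = w · sin(dip) = 12.5 × sin 45°
t = 12.5 × 0.7071 = 8.839 m

8.84 m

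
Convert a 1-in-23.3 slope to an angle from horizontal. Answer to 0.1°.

tan θ = 1/23.3 = 0.0429
θ = arctan(0.0429) = 2.46°

2.5°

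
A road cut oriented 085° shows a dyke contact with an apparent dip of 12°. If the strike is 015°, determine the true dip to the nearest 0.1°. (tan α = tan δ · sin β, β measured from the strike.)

β = acute angle between strike 015° and section 085° = 70°.
tan(true dip) = tan 12° / sin 70° = 0.2262
δ = arctan(0.2262) = 12.75°

12.7°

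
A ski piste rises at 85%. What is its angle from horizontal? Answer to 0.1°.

40.4°

tan θ = 85/100 = 0.8500
θ = arctan(0.8500) = 40.36°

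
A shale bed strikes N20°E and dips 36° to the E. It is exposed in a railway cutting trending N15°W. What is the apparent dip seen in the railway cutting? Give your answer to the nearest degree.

23°

The section lies 35° from the strike.
tan α = tan 36° × sin 35° = 0.7265 × 0.5736 = 0.4167
α = arctan(0.4167) = 22.62°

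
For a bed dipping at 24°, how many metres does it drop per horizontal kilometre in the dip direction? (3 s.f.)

drop per km = 1000 × tan 24° = 1000 × 0.4452

445 m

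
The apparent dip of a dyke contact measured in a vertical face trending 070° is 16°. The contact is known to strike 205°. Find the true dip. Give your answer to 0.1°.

22.1°

β = acute angle between strike 205° and section 070° = 45°.
tan δ = tan α / sin β = tan 16° / sin 45° = 0.2867 / 0.7071 = 0.4055
δ = arctan(0.4055) = 22.07°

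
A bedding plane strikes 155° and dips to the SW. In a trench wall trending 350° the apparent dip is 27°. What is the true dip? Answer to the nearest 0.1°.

β = acute angle between strike 155° and section 350° = 15°.
tan(true dip) = tan 27° / sin 15° = 1.9687
true dip = arctan 1.9687 = 63.07°

63.1°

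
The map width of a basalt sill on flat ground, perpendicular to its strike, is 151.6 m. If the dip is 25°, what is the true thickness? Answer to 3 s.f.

64.1 m

True thickness t = w · sin(dip) = 151.6 × sin 25°
t = 151.6 × 0.4226 = 64.069 m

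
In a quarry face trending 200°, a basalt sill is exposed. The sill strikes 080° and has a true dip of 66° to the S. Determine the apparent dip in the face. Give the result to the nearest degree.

The strike is 080° and the section trends 200°; the acute angle between them is β = 60°.
tan(apparent dip) = tan 66° · sin 60° = 1.9451
apparent dip = arctan 1.9451 = 62.79°

63°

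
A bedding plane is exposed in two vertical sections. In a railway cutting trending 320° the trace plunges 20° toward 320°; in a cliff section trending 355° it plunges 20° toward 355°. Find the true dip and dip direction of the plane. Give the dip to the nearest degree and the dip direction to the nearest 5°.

The two traces are lines in the plane: v₁ = (sin 320°·cos 20°, cos 320°·cos 20°, −sin 20°), v₂ = (sin 355°·cos 20°, cos 355°·cos 20°, −sin 20°).
Cross product v₁ × v₂ gives the pole to the plane: n ∝ (-0.074, 0.179, 0.506).
tan δ = √(n_x²+n_y²)/n_z = 0.193/0.506, so δ = 20.9°.
The horizontal component of n points toward azimuth atan2(n_x, n_y) = 337°, the dip direction.

true dip 21°, dip direction 335°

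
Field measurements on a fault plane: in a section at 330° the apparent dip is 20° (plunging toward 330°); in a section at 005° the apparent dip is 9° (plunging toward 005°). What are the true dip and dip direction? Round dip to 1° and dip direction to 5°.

Represent each trace as a vector plunging at its apparent dip toward its trend (east-north-up frame): v₁ = (-0.470, 0.814, -0.342), v₂ = (0.086, 0.984, -0.156).
n = v₁ × v₂ = (-0.209, 0.103, 0.532) (taken with n_z > 0).
tan δ = √(n_x²+n_y²)/n_z = 0.233/0.532, so δ = 23.7°.
Dip direction = azimuth of (n_x, n_y) = atan2(-0.209, 0.103) = 296°.

true dip 24°, dip direction 295°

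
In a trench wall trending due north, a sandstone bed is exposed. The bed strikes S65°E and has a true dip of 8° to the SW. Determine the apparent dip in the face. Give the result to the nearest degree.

7°

The strike is S65°E and the section trends due north; the acute angle between them is β = 65°.
tan(apparent dip) = tan 8° · sin 65° = 0.1274
apparent dip = arctan 0.1274 = 7.26°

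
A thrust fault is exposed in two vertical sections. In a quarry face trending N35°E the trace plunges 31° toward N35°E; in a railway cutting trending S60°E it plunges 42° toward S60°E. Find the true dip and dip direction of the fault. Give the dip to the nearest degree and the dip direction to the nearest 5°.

Each apparent-dip line lies in the plane. As unit vectors (x east, y north, z up), v₁ plunges 31°→N35°E and v₂ plunges 42°→S60°E.
Cross product v₁ × v₂ gives the pole to the plane: n ∝ (0.661, 0.002, 0.635).
True dip = arccos(n_z / |n|) = arccos(0.6924) = 46.2°.
Dip direction = azimuth of (n_x, n_y) = atan2(0.661, 0.002) = 90°.

true dip 46°, dip direction 090°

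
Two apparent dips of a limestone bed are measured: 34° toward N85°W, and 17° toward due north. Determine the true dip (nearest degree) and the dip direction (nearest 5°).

true dip 36°, dip direction 295°

Each apparent-dip line lies in the plane. As unit vectors (x east, y north, z up), v₁ plunges 34°→N85°W and v₂ plunges 17°→due north.
The plane normal is n = v₁ × v₂ ∝ (-0.514, 0.241, 0.790).
True dip = arccos(n_z / |n|) = arccos(0.8121) = 35.7°.
Dip direction = azimuth of (n_x, n_y) = atan2(-0.514, 0.241) = 295°.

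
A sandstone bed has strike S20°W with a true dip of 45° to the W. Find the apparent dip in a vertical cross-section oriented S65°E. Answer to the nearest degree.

The section lies 85° from the strike.
tan(apparent dip) = tan 45° · sin 85° = 0.9962
α = arctan(0.9962) = 44.89°

45°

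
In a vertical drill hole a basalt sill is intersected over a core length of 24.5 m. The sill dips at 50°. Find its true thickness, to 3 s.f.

True thickness t = h · cos(dip) = 24.5 × cos 50°
t = 24.5 × 0.6428 = 15.748 m

15.7 m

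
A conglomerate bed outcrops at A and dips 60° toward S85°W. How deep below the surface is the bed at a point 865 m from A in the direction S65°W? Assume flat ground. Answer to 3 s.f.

The hole lies 20° from the dip direction, so the down-dip offset is 865 × cos 20° = 812.83 m.
Depth = down-dip offset × tan(dip) = 812.83 × tan 60° = 812.83 × 1.7321
Depth = 1407.87 m

1410 m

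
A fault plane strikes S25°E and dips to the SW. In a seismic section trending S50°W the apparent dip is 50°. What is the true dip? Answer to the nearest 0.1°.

The section is 75° from the strike.
tan δ = tan α / sin β = tan 50° / sin 75° = 1.1918 / 0.9659 = 1.2338
true dip = arctan 1.2338 = 50.97°

51.0°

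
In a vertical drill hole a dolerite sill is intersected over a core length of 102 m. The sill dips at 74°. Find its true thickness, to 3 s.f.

True thickness t = h · cos(dip) = 102 × cos 74°
t = 102 × 0.2756 = 28.115 m

28.1 m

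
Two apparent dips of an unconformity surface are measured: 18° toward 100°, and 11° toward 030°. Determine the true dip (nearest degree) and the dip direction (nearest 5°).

true dip 19°, dip direction 085°

The two traces are lines in the plane: v₁ = (sin 100°·cos 18°, cos 100°·cos 18°, −sin 18°), v₂ = (sin 30°·cos 11°, cos 30°·cos 11°, −sin 11°).
Cross product v₁ × v₂ gives the pole to the plane: n ∝ (0.294, 0.027, 0.877).
Dip δ = arctan(|n_h|/n_z) = arctan(0.295/0.877) = 18.6°.
The horizontal component of n points toward azimuth atan2(n_x, n_y) = 85°, the dip direction.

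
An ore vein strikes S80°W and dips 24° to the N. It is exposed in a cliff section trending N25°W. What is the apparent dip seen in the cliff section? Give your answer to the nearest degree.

Angle between strike (S80°W) and section (N25°W): β = 75°.
tan α = tan 24° × sin 75° = 0.4452 × 0.9659 = 0.4301
apparent dip = arctan 0.4301 = 23.27°

23°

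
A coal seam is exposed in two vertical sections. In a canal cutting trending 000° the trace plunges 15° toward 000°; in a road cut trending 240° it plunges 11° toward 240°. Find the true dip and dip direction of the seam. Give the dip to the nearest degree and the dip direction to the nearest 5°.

Each apparent-dip line lies in the plane. As unit vectors (x east, y north, z up), v₁ plunges 15°→000° and v₂ plunges 11°→240°.
The plane normal is n = v₁ × v₂ ∝ (-0.311, 0.220, 0.821).
Dip δ = arctan(|n_h|/n_z) = arctan(0.381/0.821) = 24.9°.
The horizontal component of n points toward azimuth atan2(n_x, n_y) = 305°, the dip direction.

true dip 25°, dip direction 305°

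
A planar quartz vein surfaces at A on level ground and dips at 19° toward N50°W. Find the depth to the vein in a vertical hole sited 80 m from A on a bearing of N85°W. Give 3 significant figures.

The hole lies 35° from the dip direction, so the down-dip offset is 80 × cos 35° = 65.53 m.
Depth = down-dip offset × tan(dip) = 65.53 × tan 19° = 65.53 × 0.3443
Depth = 22.56 m

22.6 m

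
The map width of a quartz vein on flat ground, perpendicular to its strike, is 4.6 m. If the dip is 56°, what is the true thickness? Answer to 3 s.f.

True thickness t = w · sin(dip) = 4.6 × sin 56°
t = 4.6 × 0.8290 = 3.814 m

3.81 m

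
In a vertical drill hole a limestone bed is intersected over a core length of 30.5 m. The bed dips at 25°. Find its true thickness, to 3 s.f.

True thickness t = h · cos(dip) = 30.5 × cos 25°
t = 30.5 × 0.9063 = 27.642 m

27.6 m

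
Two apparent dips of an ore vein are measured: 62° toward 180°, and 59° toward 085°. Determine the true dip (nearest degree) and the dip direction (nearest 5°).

true dip 69°, dip direction 135°

Represent each trace as a vector plunging at its apparent dip toward its trend (east-north-up frame): v₁ = (0.000, -0.469, -0.883), v₂ = (0.513, 0.045, -0.857).
n = v₁ × v₂ = (0.442, -0.453, 0.241) (taken with n_z > 0).
Dip δ = arctan(|n_h|/n_z) = arctan(0.633/0.241) = 69.2°.
Dip direction = azimuth of (n_x, n_y) = atan2(0.442, -0.453) = 136°.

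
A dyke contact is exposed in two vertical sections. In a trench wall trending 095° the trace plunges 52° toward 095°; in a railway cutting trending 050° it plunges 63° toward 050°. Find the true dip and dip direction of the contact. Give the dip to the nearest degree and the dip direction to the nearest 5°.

Each apparent-dip line lies in the plane. As unit vectors (x east, y north, z up), v₁ plunges 52°→095° and v₂ plunges 63°→050°.
Cross product v₁ × v₂ gives the pole to the plane: n ∝ (0.278, 0.272, 0.198).
tan δ = √(n_x²+n_y²)/n_z = 0.389/0.198, so δ = 63.1°.
Dip direction = atan2(0.278, 0.272) = 46° (azimuth of n's horizontal projection).

true dip 63°, dip direction 045°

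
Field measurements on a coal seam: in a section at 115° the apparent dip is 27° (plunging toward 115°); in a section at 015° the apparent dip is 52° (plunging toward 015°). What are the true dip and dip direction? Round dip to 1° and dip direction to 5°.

Each apparent-dip line lies in the plane. As unit vectors (x east, y north, z up), v₁ plunges 27°→115° and v₂ plunges 52°→015°.
n = v₁ × v₂ = (0.567, 0.564, 0.540) (taken with n_z > 0).
tan δ = √(n_x²+n_y²)/n_z = 0.800/0.540, so δ = 56.0°.
Dip direction = azimuth of (n_x, n_y) = atan2(0.567, 0.564) = 45°.

true dip 56°, dip direction 045°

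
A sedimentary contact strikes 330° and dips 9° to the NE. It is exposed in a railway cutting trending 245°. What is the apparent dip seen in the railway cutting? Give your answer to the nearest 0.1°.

9.0°

The section lies 85° from the strike.
tan(apparent dip) = tan 9° · sin 85° = 0.1578
α = arctan(0.1578) = 8.97°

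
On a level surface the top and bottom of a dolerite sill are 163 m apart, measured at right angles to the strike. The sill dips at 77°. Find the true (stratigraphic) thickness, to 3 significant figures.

159 m

True thickness t = w · sin(dip) = 163 × sin 77°
t = 163 × 0.9744 = 158.822 m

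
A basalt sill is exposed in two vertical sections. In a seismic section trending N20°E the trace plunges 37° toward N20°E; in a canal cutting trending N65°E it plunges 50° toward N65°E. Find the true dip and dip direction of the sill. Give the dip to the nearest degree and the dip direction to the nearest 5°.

true dip 50°, dip direction 070°

Each apparent-dip line lies in the plane. As unit vectors (x east, y north, z up), v₁ plunges 37°→N20°E and v₂ plunges 50°→N65°E.
n = v₁ × v₂ = (0.411, 0.141, 0.363) (taken with n_z > 0).
tan δ = √(n_x²+n_y²)/n_z = 0.435/0.363, so δ = 50.2°.
The horizontal component of n points toward azimuth atan2(n_x, n_y) = 71°, the dip direction.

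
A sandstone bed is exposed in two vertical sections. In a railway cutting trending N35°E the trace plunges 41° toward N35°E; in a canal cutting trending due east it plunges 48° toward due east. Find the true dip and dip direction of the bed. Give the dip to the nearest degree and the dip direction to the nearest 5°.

true dip 49°, dip direction 075°

The two traces are lines in the plane: v₁ = (sin 35°·cos 41°, cos 35°·cos 41°, −sin 41°), v₂ = (sin 90°·cos 48°, cos 90°·cos 48°, −sin 48°).
Cross product v₁ × v₂ gives the pole to the plane: n ∝ (0.459, 0.117, 0.414).
Dip δ = arctan(|n_h|/n_z) = arctan(0.474/0.414) = 48.9°.
Dip direction = azimuth of (n_x, n_y) = atan2(0.459, 0.117) = 76°.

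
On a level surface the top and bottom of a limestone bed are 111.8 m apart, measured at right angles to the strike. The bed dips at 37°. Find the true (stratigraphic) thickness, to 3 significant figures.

True thickness t = w · sin(dip) = 111.8 × sin 37°
t = 111.8 × 0.6018 = 67.283 m

67.3 m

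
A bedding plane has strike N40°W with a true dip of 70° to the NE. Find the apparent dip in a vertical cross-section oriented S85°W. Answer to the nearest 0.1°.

Angle between strike (N40°W) and section (S85°W): β = 55°.
tan(apparent dip) = tan 70° · sin 55° = 2.2506
apparent dip = arctan 2.2506 = 66.04°

66.0°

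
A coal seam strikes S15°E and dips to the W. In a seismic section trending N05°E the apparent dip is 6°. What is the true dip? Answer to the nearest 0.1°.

17.1°

β = acute angle between strike S15°E and section N05°E = 20°.
tan δ = tan α / sin β = tan 6° / sin 20° = 0.1051 / 0.3420 = 0.3073
true dip = arctan 0.3073 = 17.08°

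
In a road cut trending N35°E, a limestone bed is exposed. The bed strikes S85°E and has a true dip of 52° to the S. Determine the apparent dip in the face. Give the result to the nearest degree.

48°

The strike is S85°E and the section trends N35°E; the acute angle between them is β = 60°.
tan α = tan 52° × sin 60° = 1.2799 × 0.8660 = 1.1085
apparent dip = arctan 1.1085 = 47.94°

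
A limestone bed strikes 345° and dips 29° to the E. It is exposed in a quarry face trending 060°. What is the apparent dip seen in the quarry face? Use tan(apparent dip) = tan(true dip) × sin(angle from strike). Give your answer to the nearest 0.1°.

The strike is 345° and the section trends 060°; the acute angle between them is β = 75°.
tan α = tan 29° × sin 75° = 0.5543 × 0.9659 = 0.5354
apparent dip = arctan 0.5354 = 28.17°

28.2°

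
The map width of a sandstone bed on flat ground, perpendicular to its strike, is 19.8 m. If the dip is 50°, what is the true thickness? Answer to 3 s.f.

True thickness t = w · sin(dip) = 19.8 × sin 50°
t = 19.8 × 0.7660 = 15.168 m

15.2 m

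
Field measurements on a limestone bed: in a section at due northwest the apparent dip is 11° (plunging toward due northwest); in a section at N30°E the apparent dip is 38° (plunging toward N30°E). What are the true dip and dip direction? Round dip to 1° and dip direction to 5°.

true dip 38°, dip direction 030°

The two traces are lines in the plane: v₁ = (sin 315°·cos 11°, cos 315°·cos 11°, −sin 11°), v₂ = (sin 30°·cos 38°, cos 30°·cos 38°, −sin 38°).
n = v₁ × v₂ = (0.297, 0.503, 0.747) (taken with n_z > 0).
Dip δ = arctan(|n_h|/n_z) = arctan(0.584/0.747) = 38.0°.
Dip direction = atan2(0.297, 0.503) = 31° (azimuth of n's horizontal projection).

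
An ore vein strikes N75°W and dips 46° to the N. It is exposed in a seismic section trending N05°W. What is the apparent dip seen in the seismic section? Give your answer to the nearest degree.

The section lies 70° from the strike.
tan(apparent dip) = tan 46° · sin 70° = 0.9731
α = arctan(0.9731) = 44.22°

44°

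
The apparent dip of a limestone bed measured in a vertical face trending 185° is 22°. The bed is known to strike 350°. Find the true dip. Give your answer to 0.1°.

57.4°

β = acute angle between strike 350° and section 185° = 15°.
tan(true dip) = tan 22° / sin 15° = 1.5610
true dip = arctan 1.5610 = 57.36°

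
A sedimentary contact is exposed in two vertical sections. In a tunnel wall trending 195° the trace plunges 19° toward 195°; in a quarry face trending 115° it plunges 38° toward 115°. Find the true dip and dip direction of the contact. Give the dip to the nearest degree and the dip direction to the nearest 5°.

true dip 39°, dip direction 130°

Each apparent-dip line lies in the plane. As unit vectors (x east, y north, z up), v₁ plunges 19°→195° and v₂ plunges 38°→115°.
The plane normal is n = v₁ × v₂ ∝ (0.454, -0.383, 0.734).
True dip = arccos(n_z / |n|) = arccos(0.7773) = 39.0°.
The horizontal component of n points toward azimuth atan2(n_x, n_y) = 130°, the dip direction.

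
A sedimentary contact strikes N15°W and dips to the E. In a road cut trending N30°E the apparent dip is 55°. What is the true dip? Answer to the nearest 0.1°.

63.7°

The section is 45° from the strike.
tan(true dip) = tan 55° / sin 45° = 2.0197
δ = arctan(2.0197) = 63.66°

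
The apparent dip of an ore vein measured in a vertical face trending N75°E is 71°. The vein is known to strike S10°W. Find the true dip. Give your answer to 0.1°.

72.7°

The section is 65° from the strike.
tan δ = tan α / sin β = tan 71° / sin 65° = 2.9042 / 0.9063 = 3.2044
δ = arctan(3.2044) = 72.67°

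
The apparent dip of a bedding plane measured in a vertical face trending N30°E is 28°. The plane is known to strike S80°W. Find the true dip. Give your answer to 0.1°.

β = acute angle between strike S80°W and section N30°E = 50°.
tan(true dip) = tan 28° / sin 50° = 0.6941
δ = arctan(0.6941) = 34.76°

34.8°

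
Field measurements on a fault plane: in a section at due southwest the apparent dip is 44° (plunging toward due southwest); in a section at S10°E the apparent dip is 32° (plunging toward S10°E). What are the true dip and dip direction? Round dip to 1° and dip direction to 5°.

Each apparent-dip line lies in the plane. As unit vectors (x east, y north, z up), v₁ plunges 44°→due southwest and v₂ plunges 32°→S10°E.
n = v₁ × v₂ = (-0.311, -0.372, 0.500) (taken with n_z > 0).
True dip = arccos(n_z / |n|) = arccos(0.7179) = 44.1°.
Dip direction = atan2(-0.311, -0.372) = 220° (azimuth of n's horizontal projection).

true dip 44°, dip direction 220°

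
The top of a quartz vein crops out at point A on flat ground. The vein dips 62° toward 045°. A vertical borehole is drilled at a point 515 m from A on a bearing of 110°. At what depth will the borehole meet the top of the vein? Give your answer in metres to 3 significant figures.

409 m

The hole lies 65° from the dip direction, so the down-dip offset is 515 × cos 65° = 217.65 m.
Depth = down-dip offset × tan(dip) = 217.65 × tan 62° = 217.65 × 1.8807
Depth = 409.34 m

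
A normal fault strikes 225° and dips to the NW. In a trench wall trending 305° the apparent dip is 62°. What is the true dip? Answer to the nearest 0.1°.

β = acute angle between strike 225° and section 305° = 80°.
tan δ = tan α / sin β = tan 62° / sin 80° = 1.8807 / 0.9848 = 1.9097
true dip = arctan 1.9097 = 62.36°

62.4°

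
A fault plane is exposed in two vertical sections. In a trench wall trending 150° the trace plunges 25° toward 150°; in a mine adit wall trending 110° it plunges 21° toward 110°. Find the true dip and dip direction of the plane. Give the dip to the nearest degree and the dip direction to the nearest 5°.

The two traces are lines in the plane: v₁ = (sin 150°·cos 25°, cos 150°·cos 25°, −sin 25°), v₂ = (sin 110°·cos 21°, cos 110°·cos 21°, −sin 21°).
The plane normal is n = v₁ × v₂ ∝ (0.146, -0.208, 0.544).
True dip = arccos(n_z / |n|) = arccos(0.9057) = 25.1°.
Dip direction = atan2(0.146, -0.208) = 145° (azimuth of n's horizontal projection).

true dip 25°, dip direction 145°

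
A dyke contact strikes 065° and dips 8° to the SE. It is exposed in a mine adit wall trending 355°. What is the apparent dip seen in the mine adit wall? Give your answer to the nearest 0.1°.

7.5°

The strike is 065° and the section trends 355°; the acute angle between them is β = 70°.
tan α = tan 8° × sin 70° = 0.1405 × 0.9397 = 0.1321
α = arctan(0.1321) = 7.52°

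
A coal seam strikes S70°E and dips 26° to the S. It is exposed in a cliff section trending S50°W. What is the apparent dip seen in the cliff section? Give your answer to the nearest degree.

The section lies 60° from the strike.
tan(apparent dip) = tan 26° · sin 60° = 0.4224
α = arctan(0.4224) = 22.90°

23°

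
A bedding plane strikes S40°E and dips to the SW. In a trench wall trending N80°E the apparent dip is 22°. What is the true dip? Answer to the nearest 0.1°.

25.0°

The section is 60° from the strike.
tan δ = tan α / sin β = tan 22° / sin 60° = 0.4040 / 0.8660 = 0.4665
true dip = arctan 0.4665 = 25.01°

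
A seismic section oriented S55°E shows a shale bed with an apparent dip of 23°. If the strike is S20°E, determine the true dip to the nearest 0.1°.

36.5°

β = acute angle between strike S20°E and section S55°E = 35°.
tan δ = tan α / sin β = tan 23° / sin 35° = 0.4245 / 0.5736 = 0.7400
true dip = arctan 0.7400 = 36.50°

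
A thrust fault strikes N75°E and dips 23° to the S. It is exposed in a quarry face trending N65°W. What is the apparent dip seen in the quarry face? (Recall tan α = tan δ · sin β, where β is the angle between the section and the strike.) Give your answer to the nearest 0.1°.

15.3°

The section lies 40° from the strike.
tan(apparent dip) = tan 23° · sin 40° = 0.2728
α = arctan(0.2728) = 15.26°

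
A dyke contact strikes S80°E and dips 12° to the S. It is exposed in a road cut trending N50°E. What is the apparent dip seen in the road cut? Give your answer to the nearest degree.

9°

Angle between strike (S80°E) and section (N50°E): β = 50°.
tan α = tan 12° × sin 50° = 0.2126 × 0.7660 = 0.1628
apparent dip = arctan 0.1628 = 9.25°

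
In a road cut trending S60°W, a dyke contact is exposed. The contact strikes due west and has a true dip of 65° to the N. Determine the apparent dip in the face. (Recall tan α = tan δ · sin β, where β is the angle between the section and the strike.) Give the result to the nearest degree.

Angle between strike (due west) and section (S60°W): β = 30°.
tan α = tan 65° × sin 30° = 2.1445 × 0.5000 = 1.0723
α = arctan(1.0723) = 47.00°

47°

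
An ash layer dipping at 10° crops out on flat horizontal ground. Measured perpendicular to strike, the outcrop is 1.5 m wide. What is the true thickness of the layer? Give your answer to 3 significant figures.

0.260 m

True thickness t = w · sin(dip) = 1.5 × sin 10°
t = 1.5 × 0.1736 = 0.260 m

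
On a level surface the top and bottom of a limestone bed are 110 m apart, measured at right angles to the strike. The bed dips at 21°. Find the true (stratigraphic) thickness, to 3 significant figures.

39.4 m

True thickness t = w · sin(dip) = 110 × sin 21°
t = 110 × 0.3584 = 39.420 m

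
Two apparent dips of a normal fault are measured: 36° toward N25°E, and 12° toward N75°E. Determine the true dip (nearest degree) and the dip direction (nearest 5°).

true dip 39°, dip direction 000°

The two traces are lines in the plane: v₁ = (sin 25°·cos 36°, cos 25°·cos 36°, −sin 36°), v₂ = (sin 75°·cos 12°, cos 75°·cos 12°, −sin 12°).
The plane normal is n = v₁ × v₂ ∝ (0.004, 0.484, 0.606).
Dip δ = arctan(|n_h|/n_z) = arctan(0.484/0.606) = 38.6°.
Dip direction = atan2(0.004, 0.484) = 0° (azimuth of n's horizontal projection).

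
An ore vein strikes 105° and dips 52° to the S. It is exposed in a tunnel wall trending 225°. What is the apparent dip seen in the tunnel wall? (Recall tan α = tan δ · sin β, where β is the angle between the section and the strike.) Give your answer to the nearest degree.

48°

The section lies 60° from the strike.
tan(apparent dip) = tan 52° · sin 60° = 1.1085
apparent dip = arctan 1.1085 = 47.94°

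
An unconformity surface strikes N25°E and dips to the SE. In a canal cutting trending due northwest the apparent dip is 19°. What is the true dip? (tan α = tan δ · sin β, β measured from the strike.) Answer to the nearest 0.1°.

β = acute angle between strike N25°E and section due northwest = 70°.
tan δ = tan α / sin β = tan 19° / sin 70° = 0.3443 / 0.9397 = 0.3664
δ = arctan(0.3664) = 20.12°

20.1°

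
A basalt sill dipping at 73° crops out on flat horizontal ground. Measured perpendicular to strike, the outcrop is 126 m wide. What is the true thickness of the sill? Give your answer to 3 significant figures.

120 m

True thickness t = w · sin(dip) = 126 × sin 73°
t = 126 × 0.9563 = 120.494 m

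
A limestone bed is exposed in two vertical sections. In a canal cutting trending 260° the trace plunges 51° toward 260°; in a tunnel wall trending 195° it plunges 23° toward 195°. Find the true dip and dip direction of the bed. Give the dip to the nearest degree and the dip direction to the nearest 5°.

The two traces are lines in the plane: v₁ = (sin 260°·cos 51°, cos 260°·cos 51°, −sin 51°), v₂ = (sin 195°·cos 23°, cos 195°·cos 23°, −sin 23°).
Cross product v₁ × v₂ gives the pole to the plane: n ∝ (-0.648, -0.057, 0.525).
Dip δ = arctan(|n_h|/n_z) = arctan(0.651/0.525) = 51.1°.
Dip direction = atan2(-0.648, -0.057) = 265° (azimuth of n's horizontal projection).

true dip 51°, dip direction 265°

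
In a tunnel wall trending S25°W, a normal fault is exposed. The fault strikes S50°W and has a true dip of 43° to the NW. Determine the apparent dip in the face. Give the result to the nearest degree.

The strike is S50°W and the section trends S25°W; the acute angle between them is β = 25°.
tan α = tan 43° × sin 25° = 0.9325 × 0.4226 = 0.3941
apparent dip = arctan 0.3941 = 21.51°

22°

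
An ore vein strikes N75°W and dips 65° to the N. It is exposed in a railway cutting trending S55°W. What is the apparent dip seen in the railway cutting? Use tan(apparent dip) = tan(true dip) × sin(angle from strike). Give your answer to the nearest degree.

The strike is N75°W and the section trends S55°W; the acute angle between them is β = 50°.
tan α = tan 65° × sin 50° = 2.1445 × 0.7660 = 1.6428
apparent dip = arctan 1.6428 = 58.67°

59°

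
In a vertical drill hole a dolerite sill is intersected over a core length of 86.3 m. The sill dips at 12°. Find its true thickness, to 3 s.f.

True thickness t = h · cos(dip) = 86.3 × cos 12°
t = 86.3 × 0.9781 = 84.414 m

84.4 m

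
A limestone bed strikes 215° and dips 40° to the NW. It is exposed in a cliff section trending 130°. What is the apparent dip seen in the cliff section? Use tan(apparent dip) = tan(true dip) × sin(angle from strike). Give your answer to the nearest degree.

40°

Angle between strike (215°) and section (130°): β = 85°.
tan(apparent dip) = tan 40° · sin 85° = 0.8359
apparent dip = arctan 0.8359 = 39.89°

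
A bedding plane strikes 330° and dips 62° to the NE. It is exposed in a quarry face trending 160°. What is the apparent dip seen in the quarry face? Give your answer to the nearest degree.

The section lies 10° from the strike.
tan(apparent dip) = tan 62° · sin 10° = 0.3266
apparent dip = arctan 0.3266 = 18.09°

18°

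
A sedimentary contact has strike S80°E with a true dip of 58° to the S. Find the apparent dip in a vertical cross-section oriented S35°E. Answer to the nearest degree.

The strike is S80°E and the section trends S35°E; the acute angle between them is β = 45°.
tan α = tan 58° × sin 45° = 1.6003 × 0.7071 = 1.1316
apparent dip = arctan 1.1316 = 48.53°

49°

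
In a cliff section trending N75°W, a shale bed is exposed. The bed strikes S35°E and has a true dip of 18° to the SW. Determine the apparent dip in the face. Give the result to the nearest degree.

12°

The strike is S35°E and the section trends N75°W; the acute angle between them is β = 40°.
tan α = tan 18° × sin 40° = 0.3249 × 0.6428 = 0.2089
α = arctan(0.2089) = 11.80°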